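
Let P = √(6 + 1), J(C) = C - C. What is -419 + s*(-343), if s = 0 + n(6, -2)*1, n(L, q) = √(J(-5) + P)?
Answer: -419 - 343*7^(¼) ≈ -976.92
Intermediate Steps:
J(C) = 0
P = √7 ≈ 2.6458
n(L, q) = 7^(¼) (n(L, q) = √(0 + √7) = √(√7) = 7^(¼))
s = 7^(¼) (s = 0 + 7^(¼)*1 = 0 + 7^(¼) = 7^(¼) ≈ 1.6266)
-419 + s*(-343) = -419 + 7^(¼)*(-343) = -419 - 343*7^(¼)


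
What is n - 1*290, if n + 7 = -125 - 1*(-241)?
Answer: -181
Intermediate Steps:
n = 109 (n = -7 + (-125 - 1*(-241)) = -7 + (-125 + 241) = -7 + 116 = 109)
n - 1*290 = 109 - 1*290 = 109 - 290 = -181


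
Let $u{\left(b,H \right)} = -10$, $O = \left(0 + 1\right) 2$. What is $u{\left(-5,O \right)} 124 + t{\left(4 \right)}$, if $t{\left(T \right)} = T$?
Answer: $-1236$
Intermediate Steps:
$O = 2$ ($O = 1 \cdot 2 = 2$)
$u{\left(-5,O \right)} 124 + t{\left(4 \right)} = \left(-10\right) 124 + 4 = -1240 + 4 = -1236$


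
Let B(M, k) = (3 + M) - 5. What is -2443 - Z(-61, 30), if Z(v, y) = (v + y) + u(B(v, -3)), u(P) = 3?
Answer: -2415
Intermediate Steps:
B(M, k) = -2 + M
Z(v, y) = 3 + v + y (Z(v, y) = (v + y) + 3 = 3 + v + y)
-2443 - Z(-61, 30) = -2443 - (3 - 61 + 30) = -2443 - 1*(-28) = -2443 + 28 = -2415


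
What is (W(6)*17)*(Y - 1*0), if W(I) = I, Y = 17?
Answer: 1734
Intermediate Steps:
(W(6)*17)*(Y - 1*0) = (6*17)*(17 - 1*0) = 102*(17 + 0) = 102*17 = 1734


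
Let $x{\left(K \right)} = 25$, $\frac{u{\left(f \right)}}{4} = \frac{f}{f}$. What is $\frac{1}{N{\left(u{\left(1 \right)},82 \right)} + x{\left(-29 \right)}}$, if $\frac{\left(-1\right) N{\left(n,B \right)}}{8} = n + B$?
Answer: $- \frac{1}{663} \approx -0.0015083$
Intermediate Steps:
$u{\left(f \right)} = 4$ ($u{\left(f \right)} = 4 \frac{f}{f} = 4 \cdot 1 = 4$)
$N{\left(n,B \right)} = - 8 B - 8 n$ ($N{\left(n,B \right)} = - 8 \left(n + B\right) = - 8 \left(B + n\right) = - 8 B - 8 n$)
$\frac{1}{N{\left(u{\left(1 \right)},82 \right)} + x{\left(-29 \right)}} = \frac{1}{\left(\left(-8\right) 82 - 32\right) + 25} = \frac{1}{\left(-656 - 32\right) + 25} = \frac{1}{-688 + 25} = \frac{1}{-663} = - \frac{1}{663}$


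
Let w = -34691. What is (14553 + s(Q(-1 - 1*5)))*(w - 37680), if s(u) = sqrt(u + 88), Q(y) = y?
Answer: -1053215163 - 72371*sqrt(82) ≈ -1.0539e+9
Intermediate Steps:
s(u) = sqrt(88 + u)
(14553 + s(Q(-1 - 1*5)))*(w - 37680) = (14553 + sqrt(88 + (-1 - 1*5)))*(-34691 - 37680) = (14553 + sqrt(88 + (-1 - 5)))*(-72371) = (14553 + sqrt(88 - 6))*(-72371) = (14553 + sqrt(82))*(-72371) = -1053215163 - 72371*sqrt(82)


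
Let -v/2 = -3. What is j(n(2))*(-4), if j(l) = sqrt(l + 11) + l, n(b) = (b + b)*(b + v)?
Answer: -128 - 4*sqrt(43) ≈ -154.23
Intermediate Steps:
v = 6 (v = -2*(-3) = 6)
n(b) = 2*b*(6 + b) (n(b) = (b + b)*(b + 6) = (2*b)*(6 + b) = 2*b*(6 + b))
j(l) = l + sqrt(11 + l) (j(l) = sqrt(11 + l) + l = l + sqrt(11 + l))
j(n(2))*(-4) = (2*2*(6 + 2) + sqrt(11 + 2*2*(6 + 2)))*(-4) = (2*2*8 + sqrt(11 + 2*2*8))*(-4) = (32 + sqrt(11 + 32))*(-4) = (32 + sqrt(43))*(-4) = -128 - 4*sqrt(43)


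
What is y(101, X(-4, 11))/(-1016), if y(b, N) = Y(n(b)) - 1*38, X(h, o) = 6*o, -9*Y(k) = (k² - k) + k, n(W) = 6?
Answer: 21/508 ≈ 0.041339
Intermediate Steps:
Y(k) = -k²/9 (Y(k) = -((k² - k) + k)/9 = -k²/9)
y(b, N) = -42 (y(b, N) = -⅑*6² - 1*38 = -⅑*36 - 38 = -4 - 38 = -42)
y(101, X(-4, 11))/(-1016) = -42/(-1016) = -42*(-1/1016) = 21/508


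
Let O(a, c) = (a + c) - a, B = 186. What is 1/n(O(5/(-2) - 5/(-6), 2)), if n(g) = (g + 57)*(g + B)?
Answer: 1/11092 ≈ 9.0155e-5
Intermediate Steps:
O(a, c) = c
n(g) = (57 + g)*(186 + g) (n(g) = (g + 57)*(g + 186) = (57 + g)*(186 + g))
1/n(O(5/(-2) - 5/(-6), 2)) = 1/(10602 + 2² + 243*2) = 1/(10602 + 4 + 486) = 1/11092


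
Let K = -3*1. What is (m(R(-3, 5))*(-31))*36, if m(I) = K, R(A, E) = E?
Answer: 3348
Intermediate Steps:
K = -3
m(I) = -3
(m(R(-3, 5))*(-31))*36 = -3*(-31)*36 = 93*36 = 3348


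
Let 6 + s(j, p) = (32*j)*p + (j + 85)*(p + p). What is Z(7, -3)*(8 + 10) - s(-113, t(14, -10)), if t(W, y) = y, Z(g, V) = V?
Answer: -36768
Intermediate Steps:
s(j, p) = -6 + 2*p*(85 + j) + 32*j*p (s(j, p) = -6 + ((32*j)*p + (j + 85)*(p + p)) = -6 + (32*j*p + (85 + j)*(2*p)) = -6 + (32*j*p + 2*p*(85 + j)) = -6 + (2*p*(85 + j) + 32*j*p) = -6 + 2*p*(85 + j) + 32*j*p)
Z(7, -3)*(8 + 10) - s(-113, t(14, -10)) = -3*(8 + 10) - (-6 + 170*(-10) + 34*(-113)*(-10)) = -3*18 - (-6 - 1700 + 38420) = -54 - 1*36714 = -54 - 36714 = -36768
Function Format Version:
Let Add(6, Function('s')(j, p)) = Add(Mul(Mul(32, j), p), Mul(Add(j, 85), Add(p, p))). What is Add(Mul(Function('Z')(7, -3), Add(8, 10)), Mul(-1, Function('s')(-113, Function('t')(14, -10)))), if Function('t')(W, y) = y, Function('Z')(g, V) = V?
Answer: -36768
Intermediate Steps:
Function('s')(j, p) = Add(-6, Mul(2, p, Add(85, j)), Mul(32, j, p)) (Function('s')(j, p) = Add(-6, Add(Mul(Mul(32, j), p), Mul(Add(j, 85), Add(p, p)))) = Add(-6, Add(Mul(32, j, p), Mul(Add(85, j), Mul(2, p)))) = Add(-6, Add(Mul(32, j, p), Mul(2, p, Add(85, j)))) = Add(-6, Add(Mul(2, p, Add(85, j)), Mul(32, j, p))) = Add(-6, Mul(2, p, Add(85, j)), Mul(32, j, p)))
Add(Mul(Function('Z')(7, -3), Add(8, 10)), Mul(-1, Function('s')(-113, Function('t')(14, -10)))) = Add(Mul(-3, Add(8, 10)), Mul(-1, Add(-6, Mul(170, -10), Mul(34, -113, -10)))) = Add(Mul(-3, 18), Mul(-1, Add(-6, -1700, 38420))) = Add(-54, Mul(-1, 36714)) = Add(-54, -36714) = -36768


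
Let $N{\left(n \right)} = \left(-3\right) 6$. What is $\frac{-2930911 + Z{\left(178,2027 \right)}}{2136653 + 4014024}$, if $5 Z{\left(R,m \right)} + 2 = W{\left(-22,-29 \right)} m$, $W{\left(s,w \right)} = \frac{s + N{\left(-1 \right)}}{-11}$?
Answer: $- \frac{161119047}{338287235} \approx -0.47628$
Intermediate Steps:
$N{\left(n \right)} = -18$
$W{\left(s,w \right)} = \frac{18}{11} - \frac{s}{11}$ ($W{\left(s,w \right)} = \frac{s - 18}{-11} = \left(-18 + s\right) \left(- \frac{1}{11}\right) = \frac{18}{11} - \frac{s}{11}$)
$Z{\left(R,m \right)} = - \frac{2}{5} + \frac{8 m}{11}$ ($Z{\left(R,m \right)} = - \frac{2}{5} + \frac{\left(\frac{18}{11} - -2\right) m}{5} = - \frac{2}{5} + \frac{\left(\frac{18}{11} + 2\right) m}{5} = - \frac{2}{5} + \frac{\frac{40}{11} m}{5} = - \frac{2}{5} + \frac{8 m}{11}$)
$\frac{-2930911 + Z{\left(178,2027 \right)}}{2136653 + 4014024} = \frac{-2930911 + \left(- \frac{2}{5} + \frac{8}{11} \cdot 2027\right)}{2136653 + 4014024} = \frac{-2930911 + \left(- \frac{2}{5} + \frac{16216}{11}\right)}{6150677} = \left(-2930911 + \frac{81058}{55}\right) \frac{1}{6150677} = \left(- \frac{161119047}{55}\right) \frac{1}{6150677} = - \frac{161119047}{338287235}$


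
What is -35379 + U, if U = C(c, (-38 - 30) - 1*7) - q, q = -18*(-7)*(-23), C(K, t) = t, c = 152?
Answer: -32556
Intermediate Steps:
q = -2898 (q = 126*(-23) = -2898)
U = 2823 (U = ((-38 - 30) - 1*7) - 1*(-2898) = (-68 - 7) + 2898 = -75 + 2898 = 2823)
-35379 + U = -35379 + 2823 = -32556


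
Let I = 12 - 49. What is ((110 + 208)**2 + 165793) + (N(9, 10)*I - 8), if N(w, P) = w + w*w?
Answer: 263579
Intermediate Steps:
N(w, P) = w + w**2
I = -37
((110 + 208)**2 + 165793) + (N(9, 10)*I - 8) = ((110 + 208)**2 + 165793) + ((9*(1 + 9))*(-37) - 8) = (318**2 + 165793) + ((9*10)*(-37) - 8) = (101124 + 165793) + (90*(-37) - 8) = 266917 + (-3330 - 8) = 266917 - 3338 = 263579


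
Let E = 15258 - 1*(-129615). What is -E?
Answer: -144873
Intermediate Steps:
E = 144873 (E = 15258 + 129615 = 144873)
-E = -1*144873 = -144873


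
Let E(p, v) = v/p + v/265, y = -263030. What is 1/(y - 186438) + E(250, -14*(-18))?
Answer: 5833189079/2977725500 ≈ 1.9589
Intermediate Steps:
E(p, v) = v/265 + v/p (E(p, v) = v/p + v*(1/265) = v/p + v/265 = v/265 + v/p)
1/(y - 186438) + E(250, -14*(-18)) = 1/(-263030 - 186438) + ((-14*(-18))/265 - 14*(-18)/250) = 1/(-449468) + ((1/265)*252 + 252*(1/250)) = -1/449468 + (252/265 + 126/125) = -1/449468 + 12978/6625 = 5833189079/2977725500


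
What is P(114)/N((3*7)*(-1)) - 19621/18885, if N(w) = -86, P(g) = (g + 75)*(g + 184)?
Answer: -532664188/812055 ≈ -655.95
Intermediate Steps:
P(g) = (75 + g)*(184 + g)
P(114)/N((3*7)*(-1)) - 19621/18885 = (13800 + 114² + 259*114)/(-86) - 19621/18885 = (13800 + 12996 + 29526)*(-1/86) - 19621*1/18885 = 56322*(-1/86) - 19621/18885 = -28161/43 - 19621/18885 = -532664188/812055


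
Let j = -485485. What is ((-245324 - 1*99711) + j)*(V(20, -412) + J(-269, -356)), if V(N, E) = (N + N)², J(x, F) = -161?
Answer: -1195118280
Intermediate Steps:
V(N, E) = 4*N² (V(N, E) = (2*N)² = 4*N²)
((-245324 - 1*99711) + j)*(V(20, -412) + J(-269, -356)) = ((-245324 - 1*99711) - 485485)*(4*20² - 161) = ((-245324 - 99711) - 485485)*(4*400 - 161) = (-345035 - 485485)*(1600 - 161) = -830520*1439 = -1195118280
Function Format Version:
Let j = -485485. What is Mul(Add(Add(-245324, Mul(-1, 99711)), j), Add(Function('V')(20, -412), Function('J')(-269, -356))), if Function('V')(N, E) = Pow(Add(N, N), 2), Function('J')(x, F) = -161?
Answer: -1195118280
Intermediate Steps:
Function('V')(N, E) = Mul(4, Pow(N, 2)) (Function('V')(N, E) = Pow(Mul(2, N), 2) = Mul(4, Pow(N, 2)))
Mul(Add(Add(-245324, Mul(-1, 99711)), j), Add(Function('V')(20, -412), Function('J')(-269, -356))) = Mul(Add(Add(-245324, Mul(-1, 99711)), -485485), Add(Mul(4, Pow(20, 2)), -161)) = Mul(Add(Add(-245324, -99711), -485485), Add(Mul(4, 400), -161)) = Mul(Add(-345035, -485485), Add(1600, -161)) = Mul(-830520, 1439) = -1195118280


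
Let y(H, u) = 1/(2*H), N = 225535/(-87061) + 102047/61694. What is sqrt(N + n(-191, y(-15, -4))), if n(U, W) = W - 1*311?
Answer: I*sqrt(506253721142896965985305)/40283560005 ≈ 17.663*I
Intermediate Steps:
N = -5029842423/5371141334 (N = 225535*(-1/87061) + 102047*(1/61694) = -225535/87061 + 102047/61694 = -5029842423/5371141334 ≈ -0.93646)
y(H, u) = 1/(2*H)
n(U, W) = -311 + W (n(U, W) = W - 311 = -311 + W)
sqrt(N + n(-191, y(-15, -4))) = sqrt(-5029842423/5371141334 + (-311 + (1/2)/(-15))) = sqrt(-5029842423/5371141334 + (-311 + (1/2)*(-1/15))) = sqrt(-5029842423/5371141334 + (-311 - 1/30)) = sqrt(-5029842423/5371141334 - 9331/30) = sqrt(-12567253765061/40283560005) = I*sqrt(506253721142896965985305)/40283560005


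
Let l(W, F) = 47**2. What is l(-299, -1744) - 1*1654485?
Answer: -1652276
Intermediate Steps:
l(W, F) = 2209
l(-299, -1744) - 1*1654485 = 2209 - 1*1654485 = 2209 - 1654485 = -1652276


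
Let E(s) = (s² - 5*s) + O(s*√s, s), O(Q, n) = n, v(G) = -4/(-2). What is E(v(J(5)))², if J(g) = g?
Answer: 16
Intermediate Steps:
v(G) = 2 (v(G) = -4*(-½) = 2)
E(s) = s² - 4*s (E(s) = (s² - 5*s) + s = s² - 4*s)
E(v(J(5)))² = (2*(-4 + 2))² = (2*(-2))² = (-4)² = 16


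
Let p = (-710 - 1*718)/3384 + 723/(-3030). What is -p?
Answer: 47038/71205 ≈ 0.66060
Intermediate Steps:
p = -47038/71205 (p = (-710 - 718)*(1/3384) + 723*(-1/3030) = -1428*1/3384 - 241/1010 = -119/282 - 241/1010 = -47038/71205 ≈ -0.66060)
-p = -1*(-47038/71205) = 47038/71205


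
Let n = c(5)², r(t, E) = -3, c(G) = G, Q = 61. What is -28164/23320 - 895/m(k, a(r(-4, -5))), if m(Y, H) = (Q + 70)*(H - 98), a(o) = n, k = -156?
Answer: -62115233/55752290 ≈ -1.1141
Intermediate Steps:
n = 25 (n = 5² = 25)
a(o) = 25
m(Y, H) = -12838 + 131*H (m(Y, H) = (61 + 70)*(H - 98) = 131*(-98 + H) = -12838 + 131*H)
-28164/23320 - 895/m(k, a(r(-4, -5))) = -28164/23320 - 895/(-12838 + 131*25) = -28164*1/23320 - 895/(-12838 + 3275) = -7041/5830 - 895/(-9563) = -7041/5830 - 895*(-1/9563) = -7041/5830 + 895/9563 = -62115233/55752290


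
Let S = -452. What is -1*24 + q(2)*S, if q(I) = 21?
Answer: -9516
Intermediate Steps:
-1*24 + q(2)*S = -1*24 + 21*(-452) = -24 - 9492 = -9516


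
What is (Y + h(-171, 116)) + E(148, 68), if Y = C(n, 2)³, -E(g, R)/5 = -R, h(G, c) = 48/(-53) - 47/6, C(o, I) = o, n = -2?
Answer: 102797/318 ≈ 323.26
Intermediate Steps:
h(G, c) = -2779/318 (h(G, c) = 48*(-1/53) - 47*⅙ = -48/53 - 47/6 = -2779/318)
E(g, R) = 5*R (E(g, R) = -(-5)*R = 5*R)
Y = -8 (Y = (-2)³ = -8)
(Y + h(-171, 116)) + E(148, 68) = (-8 - 2779/318) + 5*68 = -5323/318 + 340 = 102797/318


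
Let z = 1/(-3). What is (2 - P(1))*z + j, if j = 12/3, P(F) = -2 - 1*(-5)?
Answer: 13/3 ≈ 4.3333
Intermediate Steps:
P(F) = 3 (P(F) = -2 + 5 = 3)
z = -⅓ ≈ -0.33333
j = 4 (j = 12*(⅓) = 4)
(2 - P(1))*z + j = (2 - 1*3)*(-⅓) + 4 = (2 - 3)*(-⅓) + 4 = -1*(-⅓) + 4 = ⅓ + 4 = 13/3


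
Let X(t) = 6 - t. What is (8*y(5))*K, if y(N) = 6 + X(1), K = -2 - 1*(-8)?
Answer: 528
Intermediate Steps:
K = 6 (K = -2 + 8 = 6)
y(N) = 11 (y(N) = 6 + (6 - 1*1) = 6 + (6 - 1) = 6 + 5 = 11)
(8*y(5))*K = (8*11)*6 = 88*6 = 528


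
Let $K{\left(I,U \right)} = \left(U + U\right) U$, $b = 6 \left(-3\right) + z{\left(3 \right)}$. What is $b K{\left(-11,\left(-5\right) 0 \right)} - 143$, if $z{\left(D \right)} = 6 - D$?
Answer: $-143$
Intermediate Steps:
$b = -15$ ($b = 6 \left(-3\right) + \left(6 - 3\right) = -18 + \left(6 - 3\right) = -18 + 3 = -15$)
$K{\left(I,U \right)} = 2 U^{2}$ ($K{\left(I,U \right)} = 2 U U = 2 U^{2}$)
$b K{\left(-11,\left(-5\right) 0 \right)} - 143 = - 15 \cdot 2 \left(\left(-5\right) 0\right)^{2} - 143 = - 15 \cdot 2 \cdot 0^{2} - 143 = - 15 \cdot 2 \cdot 0 - 143 = \left(-15\right) 0 - 143 = 0 - 143 = -143$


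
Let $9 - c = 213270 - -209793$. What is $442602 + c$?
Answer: $19548$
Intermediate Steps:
$c = -423054$ ($c = 9 - \left(213270 - -209793\right) = 9 - \left(213270 + 209793\right) = 9 - 423063 = -423054$)
$442602 + c = 442602 - 423054 = 19548$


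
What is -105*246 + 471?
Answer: -25359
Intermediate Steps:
-105*246 + 471 = -25830 + 471 = -25359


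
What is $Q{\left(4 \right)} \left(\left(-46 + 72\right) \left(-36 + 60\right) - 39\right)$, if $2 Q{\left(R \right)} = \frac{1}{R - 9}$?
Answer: $- \frac{117}{2} \approx -58.5$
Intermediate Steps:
$Q{\left(R \right)} = \frac{1}{2 \left(-9 + R\right)}$ ($Q{\left(R \right)} = \frac{1}{2 \left(R - 9\right)} = \frac{1}{2 \left(-9 + R\right)}$)
$Q{\left(4 \right)} \left(\left(-46 + 72\right) \left(-36 + 60\right) - 39\right) = \frac{1}{2 \left(-9 + 4\right)} \left(\left(-46 + 72\right) \left(-36 + 60\right) - 39\right) = \frac{1}{2 \left(-5\right)} \left(26 \cdot 24 - 39\right) = \frac{1}{2} \left(- \frac{1}{5}\right) \left(624 - 39\right) = \left(- \frac{1}{10}\right) 585 = - \frac{117}{2}$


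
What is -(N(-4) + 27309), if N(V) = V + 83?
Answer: -27388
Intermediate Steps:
N(V) = 83 + V
-(N(-4) + 27309) = -((83 - 4) + 27309) = -(79 + 27309) = -1*27388 = -27388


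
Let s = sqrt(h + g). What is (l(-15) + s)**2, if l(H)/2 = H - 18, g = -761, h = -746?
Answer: (66 - I*sqrt(1507))**2 ≈ 2849.0 - 5124.3*I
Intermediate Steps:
l(H) = -36 + 2*H (l(H) = 2*(H - 18) = 2*(-18 + H) = -36 + 2*H)
s = I*sqrt(1507) (s = sqrt(-746 - 761) = sqrt(-1507) = I*sqrt(1507) ≈ 38.82*I)
(l(-15) + s)**2 = ((-36 + 2*(-15)) + I*sqrt(1507))**2 = ((-36 - 30) + I*sqrt(1507))**2 = (-66 + I*sqrt(1507))**2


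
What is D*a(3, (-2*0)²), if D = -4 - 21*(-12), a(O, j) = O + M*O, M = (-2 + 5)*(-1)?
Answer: -1488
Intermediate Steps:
M = -3 (M = 3*(-1) = -3)
a(O, j) = -2*O (a(O, j) = O - 3*O = -2*O)
D = 248 (D = -4 + 252 = 248)
D*a(3, (-2*0)²) = 248*(-2*3) = 248*(-6) = -1488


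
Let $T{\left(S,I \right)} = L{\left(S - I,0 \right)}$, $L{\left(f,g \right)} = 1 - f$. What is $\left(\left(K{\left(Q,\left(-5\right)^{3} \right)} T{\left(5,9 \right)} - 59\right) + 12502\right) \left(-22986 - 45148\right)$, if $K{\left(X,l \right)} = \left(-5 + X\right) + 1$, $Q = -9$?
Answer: $-843362652$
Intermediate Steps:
$T{\left(S,I \right)} = 1 + I - S$ ($T{\left(S,I \right)} = 1 - \left(S - I\right) = 1 + \left(I - S\right) = 1 + I - S$)
$K{\left(X,l \right)} = -4 + X$
$\left(\left(K{\left(Q,\left(-5\right)^{3} \right)} T{\left(5,9 \right)} - 59\right) + 12502\right) \left(-22986 - 45148\right) = \left(\left(\left(-4 - 9\right) \left(1 + 9 - 5\right) - 59\right) + 12502\right) \left(-22986 - 45148\right) = \left(\left(- 13 \left(1 + 9 - 5\right) - 59\right) + 12502\right) \left(-68134\right) = \left(\left(\left(-13\right) 5 - 59\right) + 12502\right) \left(-68134\right) = \left(\left(-65 - 59\right) + 12502\right) \left(-68134\right) = \left(-124 + 12502\right) \left(-68134\right) = 12378 \left(-68134\right) = -843362652$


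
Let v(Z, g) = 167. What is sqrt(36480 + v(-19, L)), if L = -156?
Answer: sqrt(36647) ≈ 191.43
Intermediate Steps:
sqrt(36480 + v(-19, L)) = sqrt(36480 + 167) = sqrt(36647)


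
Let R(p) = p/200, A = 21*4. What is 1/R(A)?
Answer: 50/21 ≈ 2.3810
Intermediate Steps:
A = 84
R(p) = p/200 (R(p) = p*(1/200) = p/200)
1/R(A) = 1/((1/200)*84) = 1/(21/50) = 50/21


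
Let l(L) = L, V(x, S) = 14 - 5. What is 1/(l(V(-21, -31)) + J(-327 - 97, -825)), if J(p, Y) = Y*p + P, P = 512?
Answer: 1/350321 ≈ 2.8545e-6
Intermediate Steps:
V(x, S) = 9
J(p, Y) = 512 + Y*p (J(p, Y) = Y*p + 512 = 512 + Y*p)
1/(l(V(-21, -31)) + J(-327 - 97, -825)) = 1/(9 + (512 - 825*(-327 - 97))) = 1/(9 + (512 - 825*(-424))) = 1/(9 + (512 + 349800)) = 1/(9 + 350312) = 1/350321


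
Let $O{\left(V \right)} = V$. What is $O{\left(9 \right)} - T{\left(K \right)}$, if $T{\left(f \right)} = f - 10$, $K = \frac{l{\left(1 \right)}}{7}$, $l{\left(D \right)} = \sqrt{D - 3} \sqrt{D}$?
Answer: $19 - \frac{i \sqrt{2}}{7} \approx 19.0 - 0.20203 i$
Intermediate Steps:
$l{\left(D \right)} = \sqrt{D} \sqrt{-3 + D}$ ($l{\left(D \right)} = \sqrt{-3 + D} \sqrt{D} = \sqrt{D} \sqrt{-3 + D}$)
$K = \frac{i \sqrt{2}}{7}$ ($K = \frac{\sqrt{1} \sqrt{-3 + 1}}{7} = 1 \sqrt{-2} \cdot \frac{1}{7} = 1 i \sqrt{2} \cdot \frac{1}{7} = i \sqrt{2} \cdot \frac{1}{7} = \frac{i \sqrt{2}}{7} \approx 0.20203 i$)
$T{\left(f \right)} = -10 + f$ ($T{\left(f \right)} = f - 10 = -10 + f$)
$O{\left(9 \right)} - T{\left(K \right)} = 9 - \left(-10 + \frac{i \sqrt{2}}{7}\right) = 9 + \left(10 - \frac{i \sqrt{2}}{7}\right) = 19 - \frac{i \sqrt{2}}{7}$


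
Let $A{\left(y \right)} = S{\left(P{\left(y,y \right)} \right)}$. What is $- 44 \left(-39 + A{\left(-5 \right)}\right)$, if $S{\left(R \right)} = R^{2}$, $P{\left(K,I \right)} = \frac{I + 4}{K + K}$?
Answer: $\frac{42889}{25} \approx 1715.6$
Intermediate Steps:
$P{\left(K,I \right)} = \frac{4 + I}{2 K}$
$A{\left(y \right)} = \frac{\left(4 + y\right)^{2}}{4 y^{2}}$ ($A{\left(y \right)} = \left(\frac{4 + y}{2 y}\right)^{2} = \frac{\left(4 + y\right)^{2}}{4 y^{2}}$)
$- 44 \left(-39 + A{\left(-5 \right)}\right) = - 44 \left(-39 + \frac{\left(4 - 5\right)^{2}}{4 \cdot 25}\right) = - 44 \left(-39 + \frac{1}{4} \cdot \frac{1}{25} \left(-1\right)^{2}\right) = - 44 \left(-39 + \frac{1}{4} \cdot \frac{1}{25} \cdot 1\right) = - 44 \left(-39 + \frac{1}{100}\right) = \left(-44\right) \left(- \frac{3899}{100}\right) = \frac{42889}{25}$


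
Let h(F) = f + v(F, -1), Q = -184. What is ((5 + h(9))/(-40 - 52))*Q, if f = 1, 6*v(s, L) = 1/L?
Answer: 35/3 ≈ 11.667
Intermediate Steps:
v(s, L) = 1/(6*L)
h(F) = ⅚ (h(F) = 1 + (⅙)/(-1) = 1 + (⅙)*(-1) = 1 - ⅙ = ⅚)
((5 + h(9))/(-40 - 52))*Q = ((5 + ⅚)/(-40 - 52))*(-184) = ((35/6)/(-92))*(-184) = ((35/6)*(-1/92))*(-184) = -35/552*(-184) = 35/3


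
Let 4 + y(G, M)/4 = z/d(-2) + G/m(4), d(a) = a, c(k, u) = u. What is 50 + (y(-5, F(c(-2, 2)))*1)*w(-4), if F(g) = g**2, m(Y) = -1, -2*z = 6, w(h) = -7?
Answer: -20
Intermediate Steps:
z = -3 (z = -1/2*6 = -3)
y(G, M) = -10 - 4*G (y(G, M) = -16 + 4*(-3/(-2) + G/(-1)) = -16 + 4*(-3*(-1/2) + G*(-1)) = -16 + 4*(3/2 - G) = -16 + (6 - 4*G) = -10 - 4*G)
50 + (y(-5, F(c(-2, 2)))*1)*w(-4) = 50 + ((-10 - 4*(-5))*1)*(-7) = 50 + ((-10 + 20)*1)*(-7) = 50 + (10*1)*(-7) = 50 + 10*(-7) = 50 - 70 = -20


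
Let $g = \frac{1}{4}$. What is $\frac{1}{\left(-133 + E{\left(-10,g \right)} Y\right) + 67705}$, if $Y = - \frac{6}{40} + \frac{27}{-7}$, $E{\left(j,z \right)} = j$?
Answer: $\frac{14}{946569} \approx 1.479 \cdot 10^{-5}$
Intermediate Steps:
$g = \frac{1}{4} \approx 0.25$
$Y = - \frac{561}{140}$ ($Y = \left(-6\right) \frac{1}{40} + 27 \left(- \frac{1}{7}\right) = - \frac{3}{20} - \frac{27}{7} = - \frac{561}{140} \approx -4.0071$)
$\frac{1}{\left(-133 + E{\left(-10,g \right)} Y\right) + 67705} = \frac{1}{\left(-133 - - \frac{561}{14}\right) + 67705} = \frac{1}{\left(-133 + \frac{561}{14}\right) + 67705} = \frac{1}{- \frac{1301}{14} + 67705} = \frac{1}{\frac{946569}{14}} = \frac{14}{946569}$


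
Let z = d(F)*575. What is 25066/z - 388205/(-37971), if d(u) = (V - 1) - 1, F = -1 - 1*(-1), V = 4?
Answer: 699108418/21833325 ≈ 32.020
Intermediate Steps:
F = 0 (F = -1 + 1 = 0)
d(u) = 2 (d(u) = (4 - 1) - 1 = 3 - 1 = 2)
z = 1150 (z = 2*575 = 1150)
25066/z - 388205/(-37971) = 25066/1150 - 388205/(-37971) = 25066*(1/1150) - 388205*(-1/37971) = 12533/575 + 388205/37971 = 699108418/21833325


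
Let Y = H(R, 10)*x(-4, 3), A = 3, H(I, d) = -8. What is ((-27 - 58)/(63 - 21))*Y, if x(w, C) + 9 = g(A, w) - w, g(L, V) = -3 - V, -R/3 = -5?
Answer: -1360/21 ≈ -64.762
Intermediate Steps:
R = 15 (R = -3*(-5) = 15)
x(w, C) = -12 - 2*w (x(w, C) = -9 + ((-3 - w) - w) = -9 + (-3 - 2*w) = -12 - 2*w)
Y = 32 (Y = -8*(-12 - 2*(-4)) = -8*(-12 + 8) = -8*(-4) = 32)
((-27 - 58)/(63 - 21))*Y = ((-27 - 58)/(63 - 21))*32 = -85/42*32 = -1360/21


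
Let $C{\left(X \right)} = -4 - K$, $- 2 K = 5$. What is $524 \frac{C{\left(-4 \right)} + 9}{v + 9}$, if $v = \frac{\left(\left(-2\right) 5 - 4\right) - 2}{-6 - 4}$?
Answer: $\frac{19650}{53} \approx 370.75$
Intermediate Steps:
$K = - \frac{5}{2}$ ($K = \left(- \frac{1}{2}\right) 5 = - \frac{5}{2} \approx -2.5$)
$C{\left(X \right)} = - \frac{3}{2}$ ($C{\left(X \right)} = -4 - - \frac{5}{2} = -4 + \frac{5}{2} = - \frac{3}{2}$)
$v = \frac{8}{5}$ ($v = \frac{\left(-10 - 4\right) - 2}{-10} = \left(-14 - 2\right) \left(- \frac{1}{10}\right) = \left(-16\right) \left(- \frac{1}{10}\right) = \frac{8}{5} \approx 1.6$)
$524 \frac{C{\left(-4 \right)} + 9}{v + 9} = 524 \frac{- \frac{3}{2} + 9}{\frac{8}{5} + 9} = 524 \frac{15}{2 \cdot \frac{53}{5}} = 524 \cdot \frac{15}{2} \cdot \frac{5}{53} = 524 \cdot \frac{75}{106} = \frac{19650}{53}$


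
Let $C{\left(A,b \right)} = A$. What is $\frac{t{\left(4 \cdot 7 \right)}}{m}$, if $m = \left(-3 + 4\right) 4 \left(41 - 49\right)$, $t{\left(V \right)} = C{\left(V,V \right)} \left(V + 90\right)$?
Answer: $- \frac{413}{4} \approx -103.25$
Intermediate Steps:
$t{\left(V \right)} = V \left(90 + V\right)$ ($t{\left(V \right)} = V \left(V + 90\right) = V \left(90 + V\right)$)
$m = -32$ ($m = 1 \cdot 4 \left(-8\right) = 4 \left(-8\right) = -32$)
$\frac{t{\left(4 \cdot 7 \right)}}{m} = \frac{4 \cdot 7 \left(90 + 4 \cdot 7\right)}{-32} = 28 \left(90 + 28\right) \left(- \frac{1}{32}\right) = 28 \cdot 118 \left(- \frac{1}{32}\right) = 3304 \left(- \frac{1}{32}\right) = - \frac{413}{4}$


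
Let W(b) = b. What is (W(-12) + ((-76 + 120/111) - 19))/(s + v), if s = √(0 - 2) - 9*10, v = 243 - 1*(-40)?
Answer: -756367/1378287 + 3919*I*√2/1378287 ≈ -0.54877 + 0.0040212*I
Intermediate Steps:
v = 283 (v = 243 + 40 = 283)
s = -90 + I*√2 (s = √(-2) - 90 = I*√2 - 90 = -90 + I*√2 ≈ -90.0 + 1.4142*I)
(W(-12) + ((-76 + 120/111) - 19))/(s + v) = (-12 + ((-76 + 120/111) - 19))/((-90 + I*√2) + 283) = (-12 + ((-76 + 120*(1/111)) - 19))/(193 + I*√2) = (-12 + ((-76 + 40/37) - 19))/(193 + I*√2) = (-12 + (-2772/37 - 19))/(193 + I*√2) = (-12 - 3475/37)/(193 + I*√2) = -3919/(37*(193 + I*√2))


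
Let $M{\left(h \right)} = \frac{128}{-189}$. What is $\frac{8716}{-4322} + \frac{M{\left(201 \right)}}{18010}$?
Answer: $- \frac{7417214614}{3677903145} \approx -2.0167$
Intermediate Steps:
$M{\left(h \right)} = - \frac{128}{189}$ ($M{\left(h \right)} = 128 \left(- \frac{1}{189}\right) = - \frac{128}{189}$)
$\frac{8716}{-4322} + \frac{M{\left(201 \right)}}{18010} = \frac{8716}{-4322} - \frac{128}{189 \cdot 18010} = 8716 \left(- \frac{1}{4322}\right) - \frac{64}{1701945} = - \frac{4358}{2161} - \frac{64}{1701945} = - \frac{7417214614}{3677903145}$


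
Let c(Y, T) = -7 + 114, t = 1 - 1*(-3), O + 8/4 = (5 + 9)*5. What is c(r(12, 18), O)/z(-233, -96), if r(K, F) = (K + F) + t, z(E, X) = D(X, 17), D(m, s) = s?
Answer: 107/17 ≈ 6.2941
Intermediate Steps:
z(E, X) = 17
O = 68 (O = -2 + (5 + 9)*5 = -2 + 14*5 = -2 + 70 = 68)
t = 4 (t = 1 + 3 = 4)
r(K, F) = 4 + F + K (r(K, F) = (K + F) + 4 = (F + K) + 4 = 4 + F + K)
c(Y, T) = 107
c(r(12, 18), O)/z(-233, -96) = 107/17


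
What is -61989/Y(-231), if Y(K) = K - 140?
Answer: 61989/371 ≈ 167.09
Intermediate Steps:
Y(K) = -140 + K
-61989/Y(-231) = -61989/(-140 - 231) = -61989/(-371) = -61989*(-1/371) = 61989/371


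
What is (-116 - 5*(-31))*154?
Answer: 6006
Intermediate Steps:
(-116 - 5*(-31))*154 = (-116 + 155)*154 = 39*154 = 6006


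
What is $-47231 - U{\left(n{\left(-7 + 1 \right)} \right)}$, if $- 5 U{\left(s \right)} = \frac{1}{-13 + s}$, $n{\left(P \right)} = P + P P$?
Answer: $- \frac{4014634}{85} \approx -47231.0$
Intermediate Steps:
$n{\left(P \right)} = P + P^{2}$
$U{\left(s \right)} = - \frac{1}{5 \left(-13 + s\right)}$
$-47231 - U{\left(n{\left(-7 + 1 \right)} \right)} = -47231 - - \frac{1}{-65 + 5 \left(-7 + 1\right) \left(1 + \left(-7 + 1\right)\right)} = -47231 - - \frac{1}{-65 + 5 \left(- 6 \left(1 - 6\right)\right)} = -47231 - - \frac{1}{-65 + 5 \left(\left(-6\right) \left(-5\right)\right)} = -47231 - - \frac{1}{-65 + 5 \cdot 30} = -47231 - - \frac{1}{-65 + 150} = -47231 - - \frac{1}{85} = -47231 + \frac{1}{85} = - \frac{4014634}{85}$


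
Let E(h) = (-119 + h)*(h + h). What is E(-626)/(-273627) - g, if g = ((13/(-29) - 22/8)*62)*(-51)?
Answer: -160550289397/15870366 ≈ -10116.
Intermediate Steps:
E(h) = 2*h*(-119 + h) (E(h) = (-119 + h)*(2*h) = 2*h*(-119 + h))
g = 586551/58 (g = ((13*(-1/29) - 22*1/8)*62)*(-51) = ((-13/29 - 11/4)*62)*(-51) = -371/116*62*(-51) = -11501/58*(-51) = 586551/58 ≈ 10113.)
E(-626)/(-273627) - g = (2*(-626)*(-119 - 626))/(-273627) - 1*586551/58 = (2*(-626)*(-745))*(-1/273627) - 586551/58 = 932740*(-1/273627) - 586551/58 = -932740/273627 - 586551/58 = -160550289397/15870366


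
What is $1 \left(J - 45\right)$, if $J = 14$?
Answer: $-31$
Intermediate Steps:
$1 \left(J - 45\right) = 1 \left(14 - 45\right) = 1 \left(-31\right) = -31$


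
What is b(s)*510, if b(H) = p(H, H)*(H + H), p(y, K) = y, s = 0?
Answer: 0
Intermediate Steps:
b(H) = 2*H² (b(H) = H*(H + H) = H*(2*H) = 2*H²)
b(s)*510 = (2*0²)*510 = (2*0)*510 = 0*510 = 0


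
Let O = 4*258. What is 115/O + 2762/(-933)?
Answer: -914363/320952 ≈ -2.8489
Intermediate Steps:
O = 1032
115/O + 2762/(-933) = 115/1032 + 2762/(-933) = 115*(1/1032) + 2762*(-1/933) = 115/1032 - 2762/933 = -914363/320952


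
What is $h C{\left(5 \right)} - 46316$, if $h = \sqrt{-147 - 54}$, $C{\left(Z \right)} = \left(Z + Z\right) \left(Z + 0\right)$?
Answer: $-46316 + 50 i \sqrt{201} \approx -46316.0 + 708.87 i$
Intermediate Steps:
$C{\left(Z \right)} = 2 Z^{2}$ ($C{\left(Z \right)} = 2 Z Z = 2 Z^{2}$)
$h = i \sqrt{201}$ ($h = \sqrt{-201} = i \sqrt{201} \approx 14.177 i$)
$h C{\left(5 \right)} - 46316 = i \sqrt{201} \cdot 2 \cdot 5^{2} - 46316 = i \sqrt{201} \cdot 2 \cdot 25 - 46316 = i \sqrt{201} \cdot 50 - 46316 = 50 i \sqrt{201} - 46316 = -46316 + 50 i \sqrt{201}$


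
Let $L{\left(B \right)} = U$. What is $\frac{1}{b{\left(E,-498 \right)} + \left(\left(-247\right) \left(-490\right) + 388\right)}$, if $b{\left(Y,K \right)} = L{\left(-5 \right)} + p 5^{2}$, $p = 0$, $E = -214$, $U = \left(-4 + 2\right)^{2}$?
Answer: $\frac{1}{121422} \approx 8.2357 \cdot 10^{-6}$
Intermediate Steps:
$U = 4$ ($U = \left(-2\right)^{2} = 4$)
$L{\left(B \right)} = 4$
$b{\left(Y,K \right)} = 4$ ($b{\left(Y,K \right)} = 4 + 0 \cdot 5^{2} = 4 + 0 \cdot 25 = 4 + 0 = 4$)
$\frac{1}{b{\left(E,-498 \right)} + \left(\left(-247\right) \left(-490\right) + 388\right)} = \frac{1}{4 + \left(\left(-247\right) \left(-490\right) + 388\right)} = \frac{1}{4 + \left(121030 + 388\right)} = \frac{1}{4 + 121418} = \frac{1}{121422}$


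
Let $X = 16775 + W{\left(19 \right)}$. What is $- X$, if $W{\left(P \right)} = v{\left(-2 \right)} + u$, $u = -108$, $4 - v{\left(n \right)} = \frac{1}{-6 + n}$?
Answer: $- \frac{133369}{8} \approx -16671.0$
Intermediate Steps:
$v{\left(n \right)} = 4 - \frac{1}{-6 + n}$
$W{\left(P \right)} = - \frac{831}{8}$ ($W{\left(P \right)} = \frac{-25 + 4 \left(-2\right)}{-6 - 2} - 108 = \frac{-25 - 8}{-8} - 108 = \left(- \frac{1}{8}\right) \left(-33\right) - 108 = \frac{33}{8} - 108 = - \frac{831}{8}$)
$X = \frac{133369}{8}$ ($X = 16775 - \frac{831}{8} = \frac{133369}{8} \approx 16671.0$)
$- X = \left(-1\right) \frac{133369}{8} = - \frac{133369}{8}$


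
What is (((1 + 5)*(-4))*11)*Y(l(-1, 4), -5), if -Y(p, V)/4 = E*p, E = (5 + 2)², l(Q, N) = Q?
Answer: -51744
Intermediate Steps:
E = 49 (E = 7² = 49)
Y(p, V) = -196*p
(((1 + 5)*(-4))*11)*Y(l(-1, 4), -5) = (((1 + 5)*(-4))*11)*(-196*(-1)) = ((6*(-4))*11)*196 = -24*11*196 = -264*196 = -51744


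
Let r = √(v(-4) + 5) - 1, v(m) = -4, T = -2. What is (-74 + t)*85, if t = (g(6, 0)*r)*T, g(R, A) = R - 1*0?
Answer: -6290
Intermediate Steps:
g(R, A) = R (g(R, A) = R + 0 = R)
r = 0 (r = √(-4 + 5) - 1 = √1 - 1 = 1 - 1 = 0)
t = 0 (t = (6*0)*(-2) = 0*(-2) = 0)
(-74 + t)*85 = (-74 + 0)*85 = -74*85 = -6290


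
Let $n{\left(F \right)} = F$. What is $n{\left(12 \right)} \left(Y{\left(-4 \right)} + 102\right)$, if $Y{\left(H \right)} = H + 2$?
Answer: $1200$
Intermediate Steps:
$Y{\left(H \right)} = 2 + H$
$n{\left(12 \right)} \left(Y{\left(-4 \right)} + 102\right) = 12 \left(\left(2 - 4\right) + 102\right) = 12 \left(-2 + 102\right) = 12 \cdot 100 = 1200$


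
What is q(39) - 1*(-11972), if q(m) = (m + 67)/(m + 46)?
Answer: 1017726/85 ≈ 11973.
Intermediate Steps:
q(m) = (67 + m)/(46 + m)
q(39) - 1*(-11972) = (67 + 39)/(46 + 39) - 1*(-11972) = 106/85 + 11972 = 1017726/85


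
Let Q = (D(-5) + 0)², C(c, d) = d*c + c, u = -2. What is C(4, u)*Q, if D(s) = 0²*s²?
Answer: 0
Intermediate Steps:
D(s) = 0 (D(s) = 0*s² = 0)
C(c, d) = c + c*d (C(c, d) = c*d + c = c + c*d)
Q = 0 (Q = (0 + 0)² = 0² = 0)
C(4, u)*Q = (4*(1 - 2))*0 = (4*(-1))*0 = -4*0 = 0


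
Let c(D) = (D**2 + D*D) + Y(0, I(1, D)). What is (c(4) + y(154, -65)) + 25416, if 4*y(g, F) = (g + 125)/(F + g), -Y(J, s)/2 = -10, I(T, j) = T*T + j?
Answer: 9066887/356 ≈ 25469.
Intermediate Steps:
I(T, j) = j + T**2 (I(T, j) = T**2 + j = j + T**2)
Y(J, s) = 20 (Y(J, s) = -2*(-10) = 20)
c(D) = 20 + 2*D**2 (c(D) = (D**2 + D*D) + 20 = (D**2 + D**2) + 20 = 2*D**2 + 20 = 20 + 2*D**2)
y(g, F) = (125 + g)/(4*(F + g)) (y(g, F) = ((g + 125)/(F + g))/4 = ((125 + g)/(F + g))/4 = (125 + g)/(4*(F + g)))
(c(4) + y(154, -65)) + 25416 = ((20 + 2*4**2) + (125 + 154)/(4*(-65 + 154))) + 25416 = ((20 + 2*16) + (1/4)*279/89) + 25416 = ((20 + 32) + (1/4)*(1/89)*279) + 25416 = (52 + 279/356) + 25416 = 18791/356 + 25416 = 9066887/356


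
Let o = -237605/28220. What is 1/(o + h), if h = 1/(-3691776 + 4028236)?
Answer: -118686265/999306876 ≈ -0.11877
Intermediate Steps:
o = -47521/5644 (o = -237605*1/28220 = -47521/5644 ≈ -8.4197)
h = 1/336460 ≈ 2.9721e-6
1/(o + h) = 1/(-47521/5644 + 1/336460) = 1/(-999306876/118686265) = -118686265/999306876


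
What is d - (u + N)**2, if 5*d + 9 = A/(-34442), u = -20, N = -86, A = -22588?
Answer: -193523895/17221 ≈ -11238.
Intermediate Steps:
d = -28739/17221 (d = -9/5 + (-22588/(-34442))/5 = -9/5 + (-22588*(-1/34442))/5 = -9/5 + (1/5)*(11294/17221) = -9/5 + 11294/86105 = -28739/17221 ≈ -1.6688)
d - (u + N)**2 = -28739/17221 - (-20 - 86)**2 = -28739/17221 - 1*(-106)**2 = -28739/17221 - 1*11236 = -28739/17221 - 11236 = -193523895/17221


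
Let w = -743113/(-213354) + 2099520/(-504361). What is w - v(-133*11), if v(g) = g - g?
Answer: -73143774287/107607436794 ≈ -0.67973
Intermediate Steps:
w = -73143774287/107607436794 (w = -743113*(-1/213354) + 2099520*(-1/504361) = 743113/213354 - 2099520/504361 = -73143774287/107607436794 ≈ -0.67973)
v(g) = 0
w - v(-133*11) = -73143774287/107607436794 - 1*0 = -73143774287/107607436794 + 0 = -73143774287/107607436794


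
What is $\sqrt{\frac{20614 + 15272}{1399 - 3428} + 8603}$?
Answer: $\frac{\sqrt{35344370429}}{2029} \approx 92.657$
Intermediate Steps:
$\sqrt{\frac{20614 + 15272}{1399 - 3428} + 8603} = \sqrt{\frac{35886}{-2029} + 8603} = \sqrt{35886 \left(- \frac{1}{2029}\right) + 8603} = \sqrt{- \frac{35886}{2029} + 8603} = \sqrt{\frac{17419601}{2029}} = \frac{\sqrt{35344370429}}{2029}$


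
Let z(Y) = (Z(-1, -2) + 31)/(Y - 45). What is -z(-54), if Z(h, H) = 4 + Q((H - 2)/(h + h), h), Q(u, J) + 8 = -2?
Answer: 25/99 ≈ 0.25253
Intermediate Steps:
Q(u, J) = -10 (Q(u, J) = -8 - 2 = -10)
Z(h, H) = -6 (Z(h, H) = 4 - 10 = -6)
z(Y) = 25/(-45 + Y) (z(Y) = (-6 + 31)/(Y - 45) = 25/(-45 + Y))
-z(-54) = -25/(-45 - 54) = -25/(-99) = -25*(-1)/99 = -1*(-25/99) = 25/99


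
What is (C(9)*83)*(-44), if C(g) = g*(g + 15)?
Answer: -788832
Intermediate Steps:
C(g) = g*(15 + g)
(C(9)*83)*(-44) = ((9*(15 + 9))*83)*(-44) = ((9*24)*83)*(-44) = (216*83)*(-44) = 17928*(-44) = -788832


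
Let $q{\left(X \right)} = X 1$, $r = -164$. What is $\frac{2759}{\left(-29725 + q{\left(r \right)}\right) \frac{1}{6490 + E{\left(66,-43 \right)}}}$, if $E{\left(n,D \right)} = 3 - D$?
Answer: $- \frac{18032824}{29889} \approx -603.33$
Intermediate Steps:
$q{\left(X \right)} = X$
$\frac{2759}{\left(-29725 + q{\left(r \right)}\right) \frac{1}{6490 + E{\left(66,-43 \right)}}} = \frac{2759}{\left(-29725 - 164\right) \frac{1}{6490 + \left(3 - -43\right)}} = \frac{2759}{\left(-29889\right) \frac{1}{6490 + \left(3 + 43\right)}} = \frac{2759}{\left(-29889\right) \frac{1}{6490 + 46}} = \frac{2759}{\left(-29889\right) \frac{1}{6536}} = \frac{2759}{- \frac{29889}{6536}} = 2759 \left(- \frac{6536}{29889}\right) = - \frac{18032824}{29889}$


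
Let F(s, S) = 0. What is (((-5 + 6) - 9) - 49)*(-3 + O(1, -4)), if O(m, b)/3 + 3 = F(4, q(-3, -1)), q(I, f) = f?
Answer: 684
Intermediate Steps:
O(m, b) = -9 (O(m, b) = -9 + 3*0 = -9 + 0 = -9)
(((-5 + 6) - 9) - 49)*(-3 + O(1, -4)) = (((-5 + 6) - 9) - 49)*(-3 - 9) = ((1 - 9) - 49)*(-12) = (-8 - 49)*(-12) = -57*(-12) = 684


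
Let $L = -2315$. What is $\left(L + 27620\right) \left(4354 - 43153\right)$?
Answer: $-981808695$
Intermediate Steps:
$\left(L + 27620\right) \left(4354 - 43153\right) = \left(-2315 + 27620\right) \left(4354 - 43153\right) = 25305 \left(-38799\right) = -981808695$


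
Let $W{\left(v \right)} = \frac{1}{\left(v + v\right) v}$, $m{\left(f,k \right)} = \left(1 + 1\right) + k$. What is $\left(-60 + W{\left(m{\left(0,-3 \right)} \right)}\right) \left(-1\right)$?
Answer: $\frac{119}{2} \approx 59.5$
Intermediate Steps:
$m{\left(f,k \right)} = 2 + k$
$W{\left(v \right)} = \frac{1}{2 v^{2}}$ ($W{\left(v \right)} = \frac{1}{2 v v} = \frac{\frac{1}{2} \frac{1}{v}}{v} = \frac{1}{2 v^{2}}$)
$\left(-60 + W{\left(m{\left(0,-3 \right)} \right)}\right) \left(-1\right) = \left(-60 + \frac{1}{2 \left(2 - 3\right)^{2}}\right) \left(-1\right) = \left(-60 + \frac{1}{2 \cdot 1}\right) \left(-1\right) = \left(-60 + \frac{1}{2} \cdot 1\right) \left(-1\right) = \left(-60 + \frac{1}{2}\right) \left(-1\right) = \left(- \frac{119}{2}\right) \left(-1\right) = \frac{119}{2}$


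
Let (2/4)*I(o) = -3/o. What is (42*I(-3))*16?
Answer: 1344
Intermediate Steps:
I(o) = -6/o (I(o) = 2*(-3/o) = -6/o)
(42*I(-3))*16 = (42*(-6/(-3)))*16 = (42*(-6*(-1/3)))*16 = (42*2)*16 = 84*16 = 1344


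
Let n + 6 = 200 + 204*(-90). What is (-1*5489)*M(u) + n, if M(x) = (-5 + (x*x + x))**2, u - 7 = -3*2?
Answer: -67567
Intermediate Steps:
n = -18166 (n = -6 + (200 + 204*(-90)) = -6 + (200 - 18360) = -6 - 18160 = -18166)
u = 1 (u = 7 - 3*2 = 7 - 6 = 1)
M(x) = (-5 + x + x**2)**2 (M(x) = (-5 + (x**2 + x))**2 = (-5 + (x + x**2))**2 = (-5 + x + x**2)**2)
(-1*5489)*M(u) + n = (-1*5489)*(-5 + 1 + 1**2)**2 - 18166 = -5489*(-5 + 1 + 1)**2 - 18166 = -5489*(-3)**2 - 18166 = -5489*9 - 18166 = -49401 - 18166 = -67567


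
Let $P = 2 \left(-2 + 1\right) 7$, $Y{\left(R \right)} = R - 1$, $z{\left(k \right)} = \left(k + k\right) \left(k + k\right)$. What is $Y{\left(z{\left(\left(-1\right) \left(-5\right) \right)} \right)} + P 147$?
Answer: $-1959$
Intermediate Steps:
$z{\left(k \right)} = 4 k^{2}$ ($z{\left(k \right)} = 2 k 2 k = 4 k^{2}$)
$Y{\left(R \right)} = -1 + R$
$P = -14$ ($P = 2 \left(-1\right) 7 = \left(-2\right) 7 = -14$)
$Y{\left(z{\left(\left(-1\right) \left(-5\right) \right)} \right)} + P 147 = \left(-1 + 4 \left(\left(-1\right) \left(-5\right)\right)^{2}\right) - 2058 = \left(-1 + 4 \cdot 5^{2}\right) - 2058 = \left(-1 + 4 \cdot 25\right) - 2058 = \left(-1 + 100\right) - 2058 = 99 - 2058 = -1959$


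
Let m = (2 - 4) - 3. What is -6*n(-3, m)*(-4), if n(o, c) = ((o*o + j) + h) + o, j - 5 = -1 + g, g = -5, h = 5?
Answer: 240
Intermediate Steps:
j = -1 (j = 5 + (-1 - 5) = 5 - 6 = -1)
m = -5 (m = -2 - 3 = -5)
n(o, c) = 4 + o + o**2 (n(o, c) = ((o*o - 1) + 5) + o = ((o**2 - 1) + 5) + o = ((-1 + o**2) + 5) + o = (4 + o**2) + o = 4 + o + o**2)
-6*n(-3, m)*(-4) = -6*(4 - 3 + (-3)**2)*(-4) = -6*(4 - 3 + 9)*(-4) = -6*10*(-4) = -60*(-4) = 240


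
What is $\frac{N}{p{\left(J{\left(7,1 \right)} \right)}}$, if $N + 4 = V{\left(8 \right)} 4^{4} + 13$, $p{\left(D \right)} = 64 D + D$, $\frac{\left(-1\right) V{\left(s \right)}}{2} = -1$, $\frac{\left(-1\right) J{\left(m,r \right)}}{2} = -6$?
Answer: $\frac{521}{780} \approx 0.66795$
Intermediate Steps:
$J{\left(m,r \right)} = 12$ ($J{\left(m,r \right)} = \left(-2\right) \left(-6\right) = 12$)
$V{\left(s \right)} = 2$ ($V{\left(s \right)} = \left(-2\right) \left(-1\right) = 2$)
$p{\left(D \right)} = 65 D$
$N = 521$ ($N = -4 + \left(2 \cdot 4^{4} + 13\right) = -4 + \left(2 \cdot 256 + 13\right) = -4 + \left(512 + 13\right) = -4 + 525 = 521$)
$\frac{N}{p{\left(J{\left(7,1 \right)} \right)}} = \frac{521}{65 \cdot 12} = \frac{521}{780}$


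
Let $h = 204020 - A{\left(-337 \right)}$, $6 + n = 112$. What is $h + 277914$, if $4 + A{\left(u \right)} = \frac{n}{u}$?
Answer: $\frac{162413212}{337} \approx 4.8194 \cdot 10^{5}$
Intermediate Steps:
$n = 106$ ($n = -6 + 112 = 106$)
$A{\left(u \right)} = -4 + \frac{106}{u}$
$h = \frac{68756194}{337}$ ($h = 204020 - \left(-4 + \frac{106}{-337}\right) = 204020 - \left(-4 + 106 \left(- \frac{1}{337}\right)\right) = 204020 - \left(-4 - \frac{106}{337}\right) = 204020 - - \frac{1454}{337} = 204020 + \frac{1454}{337} = \frac{68756194}{337} \approx 2.0402 \cdot 10^{5}$)
$h + 277914 = \frac{68756194}{337} + 277914 = \frac{162413212}{337}$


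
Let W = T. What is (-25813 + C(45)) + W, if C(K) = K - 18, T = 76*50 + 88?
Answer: -21898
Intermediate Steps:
T = 3888 (T = 3800 + 88 = 3888)
C(K) = -18 + K
W = 3888
(-25813 + C(45)) + W = (-25813 + (-18 + 45)) + 3888 = (-25813 + 27) + 3888 = -25786 + 3888 = -21898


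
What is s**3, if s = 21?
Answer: 9261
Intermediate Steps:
s**3 = 21**3 = 9261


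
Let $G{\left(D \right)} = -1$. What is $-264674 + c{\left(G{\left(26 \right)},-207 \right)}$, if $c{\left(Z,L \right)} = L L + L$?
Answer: $-222032$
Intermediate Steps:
$c{\left(Z,L \right)} = L + L^{2}$ ($c{\left(Z,L \right)} = L^{2} + L = L + L^{2}$)
$-264674 + c{\left(G{\left(26 \right)},-207 \right)} = -264674 - 207 \left(1 - 207\right) = -264674 - -42642 = -264674 + 42642 = -222032$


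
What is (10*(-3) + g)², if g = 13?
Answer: 289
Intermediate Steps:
(10*(-3) + g)² = (10*(-3) + 13)² = (-30 + 13)² = (-17)² = 289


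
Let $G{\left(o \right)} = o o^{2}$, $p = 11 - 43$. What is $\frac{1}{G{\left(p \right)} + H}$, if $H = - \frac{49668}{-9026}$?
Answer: $- \frac{4513}{147857150} \approx -3.0523 \cdot 10^{-5}$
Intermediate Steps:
$p = -32$ ($p = 11 - 43 = -32$)
$G{\left(o \right)} = o^{3}$
$H = \frac{24834}{4513}$ ($H = \left(-49668\right) \left(- \frac{1}{9026}\right) = \frac{24834}{4513} \approx 5.5028$)
$\frac{1}{G{\left(p \right)} + H} = \frac{1}{\left(-32\right)^{3} + \frac{24834}{4513}} = \frac{1}{-32768 + \frac{24834}{4513}} = \frac{1}{- \frac{147857150}{4513}} = - \frac{4513}{147857150}$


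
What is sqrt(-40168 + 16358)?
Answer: I*sqrt(23810) ≈ 154.3*I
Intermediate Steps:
sqrt(-40168 + 16358) = sqrt(-23810) = I*sqrt(23810)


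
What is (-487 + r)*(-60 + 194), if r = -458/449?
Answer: -29362214/449 ≈ -65395.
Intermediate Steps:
r = -458/449 (r = -458*1/449 = -458/449 ≈ -1.0200)
(-487 + r)*(-60 + 194) = (-487 - 458/449)*(-60 + 194) = -219121/449*134 = -29362214/449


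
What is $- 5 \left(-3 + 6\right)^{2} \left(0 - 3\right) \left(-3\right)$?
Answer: $-405$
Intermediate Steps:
$- 5 \left(-3 + 6\right)^{2} \left(0 - 3\right) \left(-3\right) = - 5 \cdot 3^{2} \left(\left(-3\right) \left(-3\right)\right) = \left(-5\right) 9 \cdot 9 = \left(-45\right) 9 = -405$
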